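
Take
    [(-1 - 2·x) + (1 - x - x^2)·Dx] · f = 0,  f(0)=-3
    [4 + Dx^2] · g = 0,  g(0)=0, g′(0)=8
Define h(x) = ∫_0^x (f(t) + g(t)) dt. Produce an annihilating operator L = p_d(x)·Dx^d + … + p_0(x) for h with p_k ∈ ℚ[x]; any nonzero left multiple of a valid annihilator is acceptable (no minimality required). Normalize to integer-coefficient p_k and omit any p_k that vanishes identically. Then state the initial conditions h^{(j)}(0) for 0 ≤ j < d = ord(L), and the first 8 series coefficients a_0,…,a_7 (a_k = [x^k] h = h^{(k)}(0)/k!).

L = (44 + 96·x + 32·x^2 + 48·x^3 + 40·x^4 + 16·x^5)·Dx + (-16 + 20·x + 8·x^2 - 16·x^3 + 12·x^4 + 24·x^5 + 8·x^6)·Dx^2 + (11 + 24·x + 8·x^2 + 12·x^3 + 10·x^4 + 4·x^5)·Dx^3 + (-4 + 5·x + 2·x^2 - 4·x^3 + 3·x^4 + 6·x^5 + 2·x^6)·Dx^4  (order 4).
h: a_k = 0, -3, 5/2, -2, -43/12, -3, -172/45, -39/7, …
ICs: h(0) = 0, h′(0) = -3, h′′(0) = 5, h′′′(0) = -12.

f: a_k = -3, -3, -6, -9, -15, -24, -39, -63, …
g: a_k = 0, 8, 0, -16/3, 0, 16/15, 0, -32/315, …
Sum ⇒ L₀ = lclm(L_f,L_g) in ℚ(x)⟨Dx⟩.
h=∫h₀ ⇒ L = L₀·Dx.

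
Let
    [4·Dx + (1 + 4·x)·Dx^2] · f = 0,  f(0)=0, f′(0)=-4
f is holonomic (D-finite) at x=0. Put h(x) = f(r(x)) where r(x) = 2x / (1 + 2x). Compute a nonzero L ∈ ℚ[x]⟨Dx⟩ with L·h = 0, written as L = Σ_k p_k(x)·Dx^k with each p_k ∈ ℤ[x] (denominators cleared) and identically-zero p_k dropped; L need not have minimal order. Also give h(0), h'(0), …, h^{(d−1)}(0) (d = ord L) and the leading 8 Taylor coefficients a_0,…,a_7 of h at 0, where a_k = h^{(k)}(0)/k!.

f: a_k = 0, -4, 8, -64/3, 64, -1024/5, 2048/3, -16384/7, …
L₀ from L_f via x↦r, Dx↦r'^{-1}Dx.
L = (12 + 40·x)·Dx + (1 + 12·x + 20·x^2)·Dx^2  (order 2).
h: a_k = 0, -8, 48, -992/3, 2496, -99968/5, 166656, -9999872/7, …
ICs: h(0) = 0, h′(0) = -8.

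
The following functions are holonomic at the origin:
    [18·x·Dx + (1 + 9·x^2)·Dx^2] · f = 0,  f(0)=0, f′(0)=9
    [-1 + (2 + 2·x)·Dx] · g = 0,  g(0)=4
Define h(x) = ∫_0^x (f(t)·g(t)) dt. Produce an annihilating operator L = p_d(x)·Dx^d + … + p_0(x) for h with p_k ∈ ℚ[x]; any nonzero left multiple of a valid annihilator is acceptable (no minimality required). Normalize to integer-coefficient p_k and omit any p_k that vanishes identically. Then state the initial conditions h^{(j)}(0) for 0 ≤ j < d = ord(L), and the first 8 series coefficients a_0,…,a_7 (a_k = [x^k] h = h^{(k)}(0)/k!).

L = (3 - 36·x - 9·x^2)·Dx + (-4 + 68·x + 108·x^2 + 36·x^3)·Dx^2 + (4 + 8·x + 40·x^2 + 72·x^3 + 36·x^4)·Dx^3  (order 3).
h: a_k = 0, 0, 18, 6, -225/8, -207/20, 31749/320, 91467/2240, …
ICs: h(0) = 0, h′(0) = 0, h′′(0) = 36.

f: a_k = 0, 9, 0, -27, 0, 729/5, 0, -6561/7, …
g: a_k = 4, 2, -1/2, 1/4, -5/32, 7/64, -21/256, 33/512, …
L₀ := L_f ⊗_s L_g (sym. prod.), ord ≤ 2.
Integrate: L := L₀·Dx.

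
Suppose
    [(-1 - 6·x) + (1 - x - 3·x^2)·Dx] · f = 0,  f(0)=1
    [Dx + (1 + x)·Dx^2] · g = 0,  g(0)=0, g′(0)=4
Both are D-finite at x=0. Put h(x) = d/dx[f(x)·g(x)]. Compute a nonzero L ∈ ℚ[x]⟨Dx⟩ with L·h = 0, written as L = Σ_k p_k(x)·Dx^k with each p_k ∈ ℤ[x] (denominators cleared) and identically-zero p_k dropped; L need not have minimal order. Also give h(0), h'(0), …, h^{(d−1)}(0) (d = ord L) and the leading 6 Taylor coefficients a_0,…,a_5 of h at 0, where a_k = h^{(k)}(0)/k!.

f: a_k = 1, 1, 4, 7, 19, 40, …
g: a_k = 0, 4, -2, 4/3, -1, 4/5, …
Product ⇒ symmetric product L₀, ord ≤ 2.
Derive L from L₀ (diff closure).
L = (142 + 378·x + 324·x^2) + (19 + 173·x + 396·x^2 + 252·x^3)·Dx + (-7 - 12·x + 28·x^2 + 69·x^3 + 36·x^4)·Dx^2  (order 2).
h: a_k = 4, 4, 46, 244/3, 1007/3, 3824/5, …
ICs: h(0) = 4, h′(0) = 4.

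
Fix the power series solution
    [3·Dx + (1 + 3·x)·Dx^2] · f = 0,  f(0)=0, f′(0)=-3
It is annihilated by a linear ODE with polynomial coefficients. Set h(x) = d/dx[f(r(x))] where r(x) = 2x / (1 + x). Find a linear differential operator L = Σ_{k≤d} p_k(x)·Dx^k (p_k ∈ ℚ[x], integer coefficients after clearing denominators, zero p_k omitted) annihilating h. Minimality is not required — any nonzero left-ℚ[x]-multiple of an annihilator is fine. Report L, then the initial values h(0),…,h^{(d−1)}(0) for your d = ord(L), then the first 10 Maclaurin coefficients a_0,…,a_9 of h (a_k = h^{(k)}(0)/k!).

f: a_k = 0, -3, 9/2, -9, 81/4, -243/5, 243/2, -2187/7, 6561/8, -2187, …
Change of var in L_f (x↦r) gives L₀.
h₀' ⇒ L via d/dx closure of L₀.
L = (8 + 14·x) + (1 + 8·x + 7·x^2)·Dx  (order 1).
h: a_k = -6, 48, -342, 2400, -16806, 117648, -823542, 5764800, -40353606, 282475248, …
ICs: h(0) = -6.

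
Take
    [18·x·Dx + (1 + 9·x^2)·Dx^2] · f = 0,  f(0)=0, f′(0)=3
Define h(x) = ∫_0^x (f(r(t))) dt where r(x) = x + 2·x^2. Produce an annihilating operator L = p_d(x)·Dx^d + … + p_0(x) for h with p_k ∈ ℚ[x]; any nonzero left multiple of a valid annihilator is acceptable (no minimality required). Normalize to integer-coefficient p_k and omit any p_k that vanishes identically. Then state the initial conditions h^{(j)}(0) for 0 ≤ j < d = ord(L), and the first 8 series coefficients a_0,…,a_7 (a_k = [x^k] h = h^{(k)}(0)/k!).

L = (-4 + 18·x + 144·x^2 + 432·x^3 + 432·x^4)·Dx^2 + (1 + 4·x + 9·x^2 + 72·x^3 + 180·x^4 + 144·x^5)·Dx^3  (order 3).
h: a_k = 0, 0, 3/2, 2, -9/4, -54/5, -99/10, 414/7, …
ICs: h(0) = 0, h′(0) = 0, h′′(0) = 3.

f: a_k = 0, 3, 0, -9, 0, 243/5, 0, -2187/7, …
f∘r: x↦r, Dx↦Dx/r' in L_f ⇒ L₀.
h=∫h₀ ⇒ L = L₀·Dx.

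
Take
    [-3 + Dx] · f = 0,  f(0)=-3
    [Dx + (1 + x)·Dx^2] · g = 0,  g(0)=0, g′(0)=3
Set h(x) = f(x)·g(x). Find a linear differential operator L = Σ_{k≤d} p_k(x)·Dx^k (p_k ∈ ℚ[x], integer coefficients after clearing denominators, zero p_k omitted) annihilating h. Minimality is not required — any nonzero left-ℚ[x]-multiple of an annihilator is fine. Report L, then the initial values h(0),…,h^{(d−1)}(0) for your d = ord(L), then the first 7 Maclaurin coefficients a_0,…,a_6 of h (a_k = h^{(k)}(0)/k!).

f: a_k = -3, -9, -27/2, -27/2, -81/8, -243/40, -243/80, …
g: a_k = 0, 3, -3/2, 1, -3/4, 3/5, -1/2, …
Product ⇒ symmetric product L₀, ord ≤ 2.
L = (6 + 9·x) + (-5 - 6·x)·Dx + (1 + x)·Dx^2  (order 2).
h: a_k = 0, -9, -45/2, -30, -27, -747/40, -165/16, …
ICs: h(0) = 0, h′(0) = -9.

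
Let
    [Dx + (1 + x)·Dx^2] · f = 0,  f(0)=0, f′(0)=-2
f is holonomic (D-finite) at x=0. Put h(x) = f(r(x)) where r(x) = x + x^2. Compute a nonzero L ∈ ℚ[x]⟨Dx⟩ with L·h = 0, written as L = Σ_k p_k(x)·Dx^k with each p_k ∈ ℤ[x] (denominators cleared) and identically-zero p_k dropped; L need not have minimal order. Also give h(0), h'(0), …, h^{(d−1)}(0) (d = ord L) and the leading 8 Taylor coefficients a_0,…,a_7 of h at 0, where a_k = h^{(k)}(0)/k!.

f: a_k = 0, -2, 1, -2/3, 1/2, -2/5, 1/3, -2/7, …
h₀=f(r): pull back L_f along r ⇒ L₀.
L = (-1 + 2·x + 2·x^2)·Dx + (1 + 3·x + 3·x^2 + 2·x^3)·Dx^2  (order 2).
h: a_k = 0, -2, -1, 4/3, -1/2, -2/5, 2/3, -2/7, …
ICs: h(0) = 0, h′(0) = -2.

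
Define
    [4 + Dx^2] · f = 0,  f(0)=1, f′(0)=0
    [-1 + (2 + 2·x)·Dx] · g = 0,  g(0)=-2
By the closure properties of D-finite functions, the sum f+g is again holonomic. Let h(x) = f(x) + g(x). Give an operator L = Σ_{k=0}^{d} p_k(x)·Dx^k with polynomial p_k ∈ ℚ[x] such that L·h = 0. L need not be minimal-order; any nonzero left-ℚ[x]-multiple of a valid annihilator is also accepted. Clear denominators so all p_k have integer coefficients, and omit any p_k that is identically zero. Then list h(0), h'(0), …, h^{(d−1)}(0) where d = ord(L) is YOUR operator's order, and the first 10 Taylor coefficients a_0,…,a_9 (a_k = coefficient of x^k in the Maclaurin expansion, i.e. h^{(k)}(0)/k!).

f: a_k = 1, 0, -2, 0, 2/3, 0, -4/45, 0, 2/315, 0, …
g: a_k = -2, -1, 1/4, -1/8, 5/64, -7/128, 21/512, -33/1024, 429/16384, -715/32768, …
h₀=f+g: left-lcm gives L₀, ord ≤ 3.
L = (-76 - 128·x - 64·x^2) + (120 + 376·x + 384·x^2 + 128·x^3)·Dx + (-19 - 32·x - 16·x^2)·Dx^2 + (30 + 94·x + 96·x^2 + 32·x^3)·Dx^3  (order 3).
h: a_k = -1, -1, -7/4, -1/8, 143/192, -7/128, -1103/23040, -33/1024, 167903/5160960, -715/32768, …
ICs: h(0) = -1, h′(0) = -1, h′′(0) = -7/2.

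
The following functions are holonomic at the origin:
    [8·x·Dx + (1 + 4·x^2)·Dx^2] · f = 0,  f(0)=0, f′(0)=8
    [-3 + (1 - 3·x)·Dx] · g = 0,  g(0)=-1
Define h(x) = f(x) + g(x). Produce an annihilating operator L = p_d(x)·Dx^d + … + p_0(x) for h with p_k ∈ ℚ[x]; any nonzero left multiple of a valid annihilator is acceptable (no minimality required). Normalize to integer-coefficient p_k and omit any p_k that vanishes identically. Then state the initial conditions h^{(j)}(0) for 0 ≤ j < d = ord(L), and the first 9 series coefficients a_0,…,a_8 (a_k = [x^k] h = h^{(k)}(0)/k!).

L = (24 - 288·x - 288·x^2)·Dx + (-31 + 24·x - 204·x^2 - 288·x^3)·Dx^2 + (3 - 5·x - 20·x^3 - 48·x^4)·Dx^3  (order 3).
h: a_k = -1, 5, -9, -113/3, -81, -1087/5, -729, -15821/7, -6561, …
ICs: h(0) = -1, h′(0) = 5, h′′(0) = -18.

f: a_k = 0, 8, 0, -32/3, 0, 128/5, 0, -512/7, 0, …
g: a_k = -1, -3, -9, -27, -81, -243, -729, -2187, -6561, …
Sum ⇒ L₀ = lclm(L_f,L_g) in ℚ(x)⟨Dx⟩.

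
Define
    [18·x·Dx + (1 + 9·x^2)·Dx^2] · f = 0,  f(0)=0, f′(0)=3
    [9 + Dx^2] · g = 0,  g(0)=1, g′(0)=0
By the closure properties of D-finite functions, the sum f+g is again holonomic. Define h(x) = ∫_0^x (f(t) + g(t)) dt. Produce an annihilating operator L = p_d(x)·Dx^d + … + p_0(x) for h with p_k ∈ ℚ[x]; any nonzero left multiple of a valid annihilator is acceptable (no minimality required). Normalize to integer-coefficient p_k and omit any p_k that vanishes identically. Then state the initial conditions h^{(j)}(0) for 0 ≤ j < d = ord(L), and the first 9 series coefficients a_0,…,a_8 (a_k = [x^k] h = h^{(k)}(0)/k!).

L = (-1782·x + 20412·x^3 + 13122·x^5)·Dx^2 + (-9 + 567·x^2 + 6561·x^4 + 6561·x^6)·Dx^3 + (-198·x + 2268·x^3 + 1458·x^5)·Dx^4 + (-1 + 63·x^2 + 729·x^4 + 729·x^6)·Dx^5  (order 5).
h: a_k = 0, 1, 3/2, -3/2, -9/4, 27/40, 81/10, -81/560, -2187/56, …
ICs: h(0) = 0, h′(0) = 1, h′′(0) = 3, h′′′(0) = -9, h′′′′(0) = -54.

f: a_k = 0, 3, 0, -9, 0, 243/5, 0, -2187/7, 0, …
g: a_k = 1, 0, -9/2, 0, 27/8, 0, -81/80, 0, 729/4480, …
Weyl lclm of L_f,L_g ⇒ L₀ (ord ≤ 4).
h=∫₀ˣh₀: take L = L₀·Dx.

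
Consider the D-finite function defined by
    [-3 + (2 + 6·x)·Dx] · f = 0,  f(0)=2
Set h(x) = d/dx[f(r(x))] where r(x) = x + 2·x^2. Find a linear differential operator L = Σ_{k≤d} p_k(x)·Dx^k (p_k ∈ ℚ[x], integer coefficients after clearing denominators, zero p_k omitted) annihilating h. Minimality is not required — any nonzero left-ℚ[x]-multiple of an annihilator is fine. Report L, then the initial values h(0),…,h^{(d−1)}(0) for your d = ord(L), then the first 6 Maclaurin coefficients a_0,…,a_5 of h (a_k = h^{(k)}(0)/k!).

L = 5 + (-2 - 14·x - 36·x^2 - 48·x^3)·Dx  (order 1).
h: a_k = 3, 15/2, -135/8, 315/16, 2025/128, -33615/256, …
ICs: h(0) = 3.

f: a_k = 2, 3, -9/4, 27/8, -405/64, 1701/128, …
f∘r: x↦r, Dx↦Dx/r' in L_f ⇒ L₀.
Derive L from L₀ (diff closure).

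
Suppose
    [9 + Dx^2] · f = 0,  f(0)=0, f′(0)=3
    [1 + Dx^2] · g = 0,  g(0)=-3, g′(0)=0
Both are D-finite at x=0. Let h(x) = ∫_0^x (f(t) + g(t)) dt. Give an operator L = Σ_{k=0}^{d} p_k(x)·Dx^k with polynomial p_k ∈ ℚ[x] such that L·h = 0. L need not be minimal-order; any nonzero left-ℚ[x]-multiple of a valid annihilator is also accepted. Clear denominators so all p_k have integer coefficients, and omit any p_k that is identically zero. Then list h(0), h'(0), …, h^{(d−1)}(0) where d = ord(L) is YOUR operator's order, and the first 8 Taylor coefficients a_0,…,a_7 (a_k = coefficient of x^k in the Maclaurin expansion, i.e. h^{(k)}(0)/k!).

L = 9·Dx + 10·Dx^3 + Dx^5  (order 5).
h: a_k = 0, -3, 3/2, 1/2, -9/8, -1/40, 27/80, 1/1680, …
ICs: h(0) = 0, h′(0) = -3, h′′(0) = 3, h′′′(0) = 3, h′′′′(0) = -27.

f: a_k = 0, 3, 0, -9/2, 0, 81/40, 0, -243/560, …
g: a_k = -3, 0, 3/2, 0, -1/8, 0, 1/240, 0, …
f+g: L₀ = lclm(L_f,L_g), ord ≤ 2+2.
Integrate: L := L₀·Dx.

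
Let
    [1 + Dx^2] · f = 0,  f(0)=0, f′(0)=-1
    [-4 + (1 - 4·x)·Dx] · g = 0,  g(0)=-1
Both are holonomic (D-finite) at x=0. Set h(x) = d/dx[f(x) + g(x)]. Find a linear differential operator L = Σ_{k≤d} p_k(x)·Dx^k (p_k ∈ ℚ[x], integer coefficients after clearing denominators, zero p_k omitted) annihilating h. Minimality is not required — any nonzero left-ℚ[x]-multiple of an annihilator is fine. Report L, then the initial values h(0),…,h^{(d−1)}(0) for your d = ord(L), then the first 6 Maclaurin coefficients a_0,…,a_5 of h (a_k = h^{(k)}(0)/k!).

L = (1544 - 64·x + 128·x^2) + (-97 + 396·x - 48·x^2 + 64·x^3)·Dx + (1544 - 64·x + 128·x^2)·Dx^2 + (-97 + 396·x - 48·x^2 + 64·x^3)·Dx^3  (order 3).
h: a_k = -5, -32, -383/2, -1024, -122881/24, -24576, …
ICs: h(0) = -5, h′(0) = -32, h′′(0) = -383.

f: a_k = 0, -1, 0, 1/6, 0, -1/120, …
g: a_k = -1, -4, -16, -64, -256, -1024, …
Sum ⇒ L₀ = lclm(L_f,L_g) in ℚ(x)⟨Dx⟩.
h₀' ⇒ L via d/dx closure of L₀.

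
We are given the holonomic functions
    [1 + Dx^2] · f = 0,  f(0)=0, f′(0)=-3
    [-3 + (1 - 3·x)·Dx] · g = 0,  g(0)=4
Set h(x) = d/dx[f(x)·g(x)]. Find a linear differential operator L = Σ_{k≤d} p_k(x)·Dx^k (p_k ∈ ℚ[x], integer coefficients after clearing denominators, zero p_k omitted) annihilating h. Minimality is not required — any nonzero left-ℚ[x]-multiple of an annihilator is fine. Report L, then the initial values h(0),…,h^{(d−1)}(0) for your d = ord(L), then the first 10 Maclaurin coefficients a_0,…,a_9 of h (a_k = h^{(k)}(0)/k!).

f: a_k = 0, -3, 0, 1/2, 0, -1/40, 0, 1/1680, 0, -1/120960, …
g: a_k = 4, 12, 36, 108, 324, 972, 2916, 8748, 26244, 78732, …
Product ⇒ symmetric product L₀, ord ≤ 2.
h₀' ⇒ L via d/dx closure of L₀.
L = (-17 - 6·x + 9·x^2) + (-6 + 18·x)·Dx + (1 - 6·x + 9·x^2)·Dx^2  (order 2).
h: a_k = -12, -72, -318, -1272, -9541/2, -85869/5, -3606497/60, -7212994/35, -2337010057/3360, -2337010057/1008, …
ICs: h(0) = -12, h′(0) = -72.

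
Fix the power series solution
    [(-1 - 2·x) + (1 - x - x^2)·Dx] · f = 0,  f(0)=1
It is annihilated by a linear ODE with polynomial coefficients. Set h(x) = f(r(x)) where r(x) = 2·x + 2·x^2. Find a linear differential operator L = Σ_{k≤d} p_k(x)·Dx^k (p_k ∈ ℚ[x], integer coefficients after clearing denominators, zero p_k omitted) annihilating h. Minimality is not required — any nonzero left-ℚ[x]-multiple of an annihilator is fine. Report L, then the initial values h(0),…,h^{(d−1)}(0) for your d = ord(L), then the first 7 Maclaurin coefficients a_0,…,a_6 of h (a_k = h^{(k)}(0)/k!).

f: a_k = 1, 1, 2, 3, 5, 8, 13, …
f∘r: x↦r, Dx↦Dx/r' in L_f ⇒ L₀.
L = (2 + 12·x + 24·x^2 + 16·x^3) + (-1 + 2·x + 6·x^2 + 8·x^3 + 4·x^4)·Dx  (order 1).
h: a_k = 1, 2, 10, 40, 160, 648, 2616, …
ICs: h(0) = 1.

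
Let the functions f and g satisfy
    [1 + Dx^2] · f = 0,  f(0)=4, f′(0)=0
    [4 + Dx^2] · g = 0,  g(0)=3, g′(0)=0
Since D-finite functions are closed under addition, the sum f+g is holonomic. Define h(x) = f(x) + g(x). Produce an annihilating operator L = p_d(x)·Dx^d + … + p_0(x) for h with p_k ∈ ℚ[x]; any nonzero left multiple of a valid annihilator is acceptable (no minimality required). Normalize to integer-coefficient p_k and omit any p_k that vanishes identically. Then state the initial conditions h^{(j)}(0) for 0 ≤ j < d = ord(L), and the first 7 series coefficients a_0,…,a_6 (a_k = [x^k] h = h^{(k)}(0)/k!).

f: a_k = 4, 0, -2, 0, 1/6, 0, -1/180, …
g: a_k = 3, 0, -6, 0, 2, 0, -4/15, …
f+g: L₀ = lclm(L_f,L_g), ord ≤ 2+2.
L = 4 + 5·Dx^2 + Dx^4  (order 4).
h: a_k = 7, 0, -8, 0, 13/6, 0, -49/180, …
ICs: h(0) = 7, h′(0) = 0, h′′(0) = -16, h′′′(0) = 0.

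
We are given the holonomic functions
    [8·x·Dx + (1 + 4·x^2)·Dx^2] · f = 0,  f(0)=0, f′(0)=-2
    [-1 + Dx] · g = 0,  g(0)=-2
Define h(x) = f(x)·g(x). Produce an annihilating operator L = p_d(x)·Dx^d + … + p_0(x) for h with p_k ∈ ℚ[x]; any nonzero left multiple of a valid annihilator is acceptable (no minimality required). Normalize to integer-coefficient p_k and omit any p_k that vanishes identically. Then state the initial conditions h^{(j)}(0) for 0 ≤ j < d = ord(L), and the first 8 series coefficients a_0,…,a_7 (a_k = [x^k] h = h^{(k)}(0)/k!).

L = (1 - 8·x + 4·x^2) + (-2 + 8·x - 8·x^2)·Dx + (1 + 4·x^2)·Dx^2  (order 2).
h: a_k = 0, 4, 4, -10/3, -14/3, 103/10, 215/18, -12763/420, …
ICs: h(0) = 0, h′(0) = 4.

f: a_k = 0, -2, 0, 8/3, 0, -32/5, 0, 128/7, …
g: a_k = -2, -2, -1, -1/3, -1/12, -1/60, -1/360, -1/2520, …
f·g: L₀ = L_f ⊗_s L_g, ord ≤ 2·1.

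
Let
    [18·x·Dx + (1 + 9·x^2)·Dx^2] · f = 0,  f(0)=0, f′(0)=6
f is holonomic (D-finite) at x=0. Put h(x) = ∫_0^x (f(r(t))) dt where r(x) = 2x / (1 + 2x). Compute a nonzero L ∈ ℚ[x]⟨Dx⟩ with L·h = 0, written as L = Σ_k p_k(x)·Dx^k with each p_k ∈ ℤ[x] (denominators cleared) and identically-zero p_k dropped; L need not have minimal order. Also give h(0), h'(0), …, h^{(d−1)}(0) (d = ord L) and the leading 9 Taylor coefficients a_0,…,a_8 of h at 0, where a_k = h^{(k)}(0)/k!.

L = (4 + 80·x)·Dx^2 + (1 + 4·x + 40·x^2)·Dx^3  (order 3).
h: a_k = 0, 0, 6, -8, -24, 768/5, -128/5, -19968/7, 63744/7, …
ICs: h(0) = 0, h′(0) = 0, h′′(0) = 12.

f: a_k = 0, 6, 0, -18, 0, 486/5, 0, -4374/7, 0, …
L₀ from L_f via x↦r, Dx↦r'^{-1}Dx.
Integrate: L := L₀·Dx.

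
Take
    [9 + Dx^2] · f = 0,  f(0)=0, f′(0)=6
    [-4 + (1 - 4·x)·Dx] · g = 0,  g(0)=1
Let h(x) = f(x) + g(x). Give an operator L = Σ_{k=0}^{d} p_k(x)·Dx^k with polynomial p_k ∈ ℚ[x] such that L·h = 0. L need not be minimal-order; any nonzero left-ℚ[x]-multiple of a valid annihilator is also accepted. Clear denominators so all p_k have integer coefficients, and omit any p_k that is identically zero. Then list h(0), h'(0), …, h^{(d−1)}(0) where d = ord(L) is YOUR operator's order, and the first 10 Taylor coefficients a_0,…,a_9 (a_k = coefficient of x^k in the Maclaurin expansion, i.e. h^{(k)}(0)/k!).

L = (-3780 + 2592·x - 5184·x^2) + (369 - 2124·x + 3888·x^2 - 5184·x^3)·Dx + (-420 + 288·x - 576·x^2)·Dx^2 + (41 - 236·x + 432·x^2 - 576·x^3)·Dx^3  (order 3).
h: a_k = 1, 10, 16, 55, 256, 20561/20, 4096, 4587277/280, 65536, 587202803/2240, …
ICs: h(0) = 1, h′(0) = 10, h′′(0) = 32.

f: a_k = 0, 6, 0, -9, 0, 81/20, 0, -243/280, 0, 243/2240, …
g: a_k = 1, 4, 16, 64, 256, 1024, 4096, 16384, 65536, 262144, …
h₀=f+g: left-lcm gives L₀, ord ≤ 3.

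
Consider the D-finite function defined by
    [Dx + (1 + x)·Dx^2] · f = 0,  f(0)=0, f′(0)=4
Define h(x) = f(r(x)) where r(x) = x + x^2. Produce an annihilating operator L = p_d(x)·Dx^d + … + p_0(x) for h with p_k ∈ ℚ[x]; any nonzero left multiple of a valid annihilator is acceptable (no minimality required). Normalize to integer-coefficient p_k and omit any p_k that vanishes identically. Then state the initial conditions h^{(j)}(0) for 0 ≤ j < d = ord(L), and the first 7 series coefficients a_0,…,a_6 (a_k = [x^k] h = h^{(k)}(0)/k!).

f: a_k = 0, 4, -2, 4/3, -1, 4/5, -2/3, …
L₀ from L_f via x↦r, Dx↦r'^{-1}Dx.
L = (-1 + 2·x + 2·x^2)·Dx + (1 + 3·x + 3·x^2 + 2·x^3)·Dx^2  (order 2).
h: a_k = 0, 4, 2, -8/3, 1, 4/5, -4/3, …
ICs: h(0) = 0, h′(0) = 4.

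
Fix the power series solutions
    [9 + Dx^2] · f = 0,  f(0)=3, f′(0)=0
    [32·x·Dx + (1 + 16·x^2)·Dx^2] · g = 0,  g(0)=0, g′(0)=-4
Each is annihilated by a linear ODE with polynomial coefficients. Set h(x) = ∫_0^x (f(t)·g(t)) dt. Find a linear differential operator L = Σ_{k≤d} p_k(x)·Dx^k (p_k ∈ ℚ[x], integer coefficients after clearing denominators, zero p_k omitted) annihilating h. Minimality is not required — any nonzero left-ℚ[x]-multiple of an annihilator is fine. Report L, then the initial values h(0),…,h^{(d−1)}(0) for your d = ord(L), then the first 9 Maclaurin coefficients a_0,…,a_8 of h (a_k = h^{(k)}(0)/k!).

L = (16425 + 696384·x^2 + 2778624·x^4 + 11943936·x^6 + 47775744·x^8)·Dx + (23616·x + 543744·x^3 + 3981312·x^5 + 21233664·x^7)·Dx^2 + (2050 + 87168·x^2 + 470016·x^4 + 2654208·x^6 + 10616832·x^8)·Dx^3 + (2624·x + 60416·x^3 + 442368·x^5 + 2359296·x^7)·Dx^4 + (25 + 1088·x^2 + 17920·x^4 + 147456·x^6 + 589824·x^8)·Dx^5  (order 5).
h: a_k = 0, 0, -6, 0, 59/2, 0, -3143/20, 0, 1402053/1120, …
ICs: h(0) = 0, h′(0) = 0, h′′(0) = -12, h′′′(0) = 0, h′′′′(0) = 708.

f: a_k = 3, 0, -27/2, 0, 81/8, 0, -243/80, 0, 2187/4480, …
g: a_k = 0, -4, 0, 64/3, 0, -1024/5, 0, 16384/7, 0, …
L₀ := L_f ⊗_s L_g (sym. prod.), ord ≤ 4.
h=∫₀ˣh₀: take L = L₀·Dx.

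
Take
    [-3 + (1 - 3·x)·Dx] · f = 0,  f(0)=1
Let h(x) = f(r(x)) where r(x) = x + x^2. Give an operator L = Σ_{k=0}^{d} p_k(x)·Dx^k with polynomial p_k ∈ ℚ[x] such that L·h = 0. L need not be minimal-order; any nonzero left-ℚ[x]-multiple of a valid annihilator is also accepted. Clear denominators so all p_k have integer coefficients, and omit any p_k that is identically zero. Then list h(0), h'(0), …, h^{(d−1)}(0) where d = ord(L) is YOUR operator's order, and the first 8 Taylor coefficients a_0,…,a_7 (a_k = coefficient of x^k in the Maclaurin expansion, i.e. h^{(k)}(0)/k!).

L = (3 + 6·x) + (-1 + 3·x + 3·x^2)·Dx  (order 1).
h: a_k = 1, 3, 12, 45, 171, 648, 2457, 9315, …
ICs: h(0) = 1.

f: a_k = 1, 3, 9, 27, 81, 243, 729, 2187, …
Change of var in L_f (x↦r) gives L₀.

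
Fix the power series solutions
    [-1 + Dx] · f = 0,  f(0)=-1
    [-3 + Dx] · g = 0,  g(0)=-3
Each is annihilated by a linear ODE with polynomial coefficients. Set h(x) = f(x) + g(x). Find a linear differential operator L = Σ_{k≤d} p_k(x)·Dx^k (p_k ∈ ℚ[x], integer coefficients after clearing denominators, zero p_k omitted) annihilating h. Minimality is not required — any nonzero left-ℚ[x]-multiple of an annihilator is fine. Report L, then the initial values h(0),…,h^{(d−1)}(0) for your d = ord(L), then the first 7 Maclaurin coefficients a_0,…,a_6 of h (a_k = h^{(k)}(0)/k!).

L = 3 - 4·Dx + Dx^2  (order 2).
h: a_k = -4, -10, -14, -41/3, -61/6, -73/12, -547/180, …
ICs: h(0) = -4, h′(0) = -10.

f: a_k = -1, -1, -1/2, -1/6, -1/24, -1/120, -1/720, …
g: a_k = -3, -9, -27/2, -27/2, -81/8, -243/40, -243/80, …
L₀ := lclm(L_f,L_g); ord L₀ ≤ 1+1.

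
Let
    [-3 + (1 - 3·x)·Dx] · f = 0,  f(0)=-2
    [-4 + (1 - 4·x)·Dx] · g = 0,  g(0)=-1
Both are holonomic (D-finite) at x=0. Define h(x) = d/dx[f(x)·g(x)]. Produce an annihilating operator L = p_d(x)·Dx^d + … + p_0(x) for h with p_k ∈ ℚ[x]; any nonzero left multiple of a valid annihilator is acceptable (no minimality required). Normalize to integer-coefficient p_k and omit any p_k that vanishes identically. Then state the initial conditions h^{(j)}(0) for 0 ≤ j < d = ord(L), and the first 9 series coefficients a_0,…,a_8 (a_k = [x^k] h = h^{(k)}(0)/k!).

L = (74 - 504·x + 864·x^2) + (-7 + 73·x - 252·x^2 + 288·x^3)·Dx  (order 1).
h: a_k = 14, 148, 1050, 6248, 33670, 170364, 825650, 3879376, 17811486, …
ICs: h(0) = 14.

f: a_k = -2, -6, -18, -54, -162, -486, -1458, -4374, -13122, …
g: a_k = -1, -4, -16, -64, -256, -1024, -4096, -16384, -65536, …
h₀=f·g: eliminate ⇒ L₀, order ≤ 1·1.
h=h₀': d/dx-closure on L₀ ⇒ L.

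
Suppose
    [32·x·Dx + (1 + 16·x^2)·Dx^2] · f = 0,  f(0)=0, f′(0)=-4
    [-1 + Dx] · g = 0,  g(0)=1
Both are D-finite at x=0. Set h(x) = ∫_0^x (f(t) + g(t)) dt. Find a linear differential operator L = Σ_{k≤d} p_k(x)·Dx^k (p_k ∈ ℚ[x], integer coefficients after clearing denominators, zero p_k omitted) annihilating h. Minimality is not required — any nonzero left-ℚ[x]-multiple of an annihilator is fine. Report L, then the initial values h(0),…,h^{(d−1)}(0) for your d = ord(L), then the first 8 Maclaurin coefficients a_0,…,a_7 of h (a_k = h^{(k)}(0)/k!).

f: a_k = 0, -4, 0, 64/3, 0, -1024/5, 0, 16384/7, …
g: a_k = 1, 1, 1/2, 1/6, 1/24, 1/120, 1/720, 1/5040, …
h₀=f+g: left-lcm gives L₀, ord ≤ 3.
h=∫h₀ ⇒ L = L₀·Dx.
L = (32 - 32·x - 1536·x^2 - 512·x^3)·Dx^2 + (-33 + 1504·x^2 - 256·x^4)·Dx^3 + (1 + 32·x + 32·x^2 + 512·x^3 + 256·x^4)·Dx^4  (order 4).
h: a_k = 0, 1, -3/2, 1/6, 43/8, 1/120, -4915/144, 1/5040, …
ICs: h(0) = 0, h′(0) = 1, h′′(0) = -3, h′′′(0) = 1.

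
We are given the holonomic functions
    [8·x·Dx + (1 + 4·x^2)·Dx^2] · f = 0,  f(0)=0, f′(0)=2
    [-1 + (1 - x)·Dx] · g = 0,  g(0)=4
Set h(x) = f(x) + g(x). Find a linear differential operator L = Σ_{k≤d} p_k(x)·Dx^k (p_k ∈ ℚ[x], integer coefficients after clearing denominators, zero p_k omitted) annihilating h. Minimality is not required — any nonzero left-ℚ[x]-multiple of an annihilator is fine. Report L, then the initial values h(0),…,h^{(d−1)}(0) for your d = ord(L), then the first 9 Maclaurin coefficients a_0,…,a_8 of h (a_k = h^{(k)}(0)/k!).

L = (8 - 32·x - 96·x^2)·Dx + (-7 + 8·x + 20·x^2 - 96·x^3)·Dx^2 + (1 + 3·x + 12·x^3 - 16·x^4)·Dx^3  (order 3).
h: a_k = 4, 6, 4, 4/3, 4, 52/5, 4, -100/7, 4, …
ICs: h(0) = 4, h′(0) = 6, h′′(0) = 8.

f: a_k = 0, 2, 0, -8/3, 0, 32/5, 0, -128/7, 0, …
g: a_k = 4, 4, 4, 4, 4, 4, 4, 4, 4, …
Sum ⇒ L₀ = lclm(L_f,L_g) in ℚ(x)⟨Dx⟩.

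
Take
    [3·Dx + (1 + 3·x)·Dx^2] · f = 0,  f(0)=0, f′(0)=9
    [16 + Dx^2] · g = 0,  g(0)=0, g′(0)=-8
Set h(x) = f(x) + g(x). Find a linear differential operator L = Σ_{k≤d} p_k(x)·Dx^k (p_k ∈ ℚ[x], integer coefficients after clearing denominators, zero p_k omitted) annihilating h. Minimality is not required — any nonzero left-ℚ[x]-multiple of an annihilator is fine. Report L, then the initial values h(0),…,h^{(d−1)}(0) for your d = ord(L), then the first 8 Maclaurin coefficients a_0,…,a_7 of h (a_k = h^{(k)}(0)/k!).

L = (1680 + 2304·x + 3456·x^2)·Dx + (272 + 1584·x + 3456·x^2 + 3456·x^3)·Dx^2 + (105 + 144·x + 216·x^2)·Dx^3 + (17 + 99·x + 216·x^2 + 216·x^3)·Dx^4  (order 4).
h: a_k = 0, 1, -27/2, 145/3, -243/4, 1931/15, -729/2, 297293/315, …
ICs: h(0) = 0, h′(0) = 1, h′′(0) = -27, h′′′(0) = 290.

f: a_k = 0, 9, -27/2, 27, -243/4, 729/5, -729/2, 6561/7, …
g: a_k = 0, -8, 0, 64/3, 0, -256/15, 0, 2048/315, …
L₀ := lclm(L_f,L_g); ord L₀ ≤ 2+2.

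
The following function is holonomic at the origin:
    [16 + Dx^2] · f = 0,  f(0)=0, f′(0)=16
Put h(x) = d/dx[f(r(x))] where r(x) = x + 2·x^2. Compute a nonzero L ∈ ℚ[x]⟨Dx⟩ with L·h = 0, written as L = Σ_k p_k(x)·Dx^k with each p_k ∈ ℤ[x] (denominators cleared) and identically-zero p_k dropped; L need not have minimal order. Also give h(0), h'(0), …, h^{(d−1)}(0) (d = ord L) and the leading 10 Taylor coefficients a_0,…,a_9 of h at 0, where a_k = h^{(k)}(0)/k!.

L = (64 + 256·x + 1536·x^2 + 4096·x^3 + 4096·x^4) + (-12 - 48·x)·Dx + (1 + 8·x + 16·x^2)·Dx^2  (order 2).
h: a_k = 16, 64, -128, -1024, -7168/3, 0, 425984/45, 917504/45, 4653056/315, -524288/21, …
ICs: h(0) = 16, h′(0) = 64.

f: a_k = 0, 16, 0, -128/3, 0, 512/15, 0, -4096/315, 0, 8192/2835, …
Change of var in L_f (x↦r) gives L₀.
Differentiate: ansatz ord ≤ ord L₀ ⇒ L.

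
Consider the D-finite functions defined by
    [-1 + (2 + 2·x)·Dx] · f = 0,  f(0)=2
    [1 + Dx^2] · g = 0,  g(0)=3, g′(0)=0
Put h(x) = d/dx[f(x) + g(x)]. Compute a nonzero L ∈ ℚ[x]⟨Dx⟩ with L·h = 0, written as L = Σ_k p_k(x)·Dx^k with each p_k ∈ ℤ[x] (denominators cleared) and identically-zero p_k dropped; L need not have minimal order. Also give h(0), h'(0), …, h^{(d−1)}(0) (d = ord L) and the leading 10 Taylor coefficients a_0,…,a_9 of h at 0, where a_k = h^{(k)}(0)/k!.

L = (-19 - 8·x - 4·x^2) + (-14 - 30·x - 24·x^2 - 8·x^3)·Dx + (-19 - 8·x - 4·x^2)·Dx^2 + (-14 - 30·x - 24·x^2 - 8·x^3)·Dx^3  (order 3).
h: a_k = 1, -7/2, 3/8, 3/16, 35/128, -347/1280, 231/1024, -44917/215040, 6435/32768, -11486987/61931520, …
ICs: h(0) = 1, h′(0) = -7/2, h′′(0) = 3/4.

f: a_k = 2, 1, -1/4, 1/8, -5/64, 7/128, -21/512, 33/1024, -429/16384, 715/32768, …
g: a_k = 3, 0, -3/2, 0, 1/8, 0, -1/240, 0, 1/13440, 0, …
L₀ := lclm(L_f,L_g); ord L₀ ≤ 1+2.
h₀' ⇒ L via d/dx closure of L₀.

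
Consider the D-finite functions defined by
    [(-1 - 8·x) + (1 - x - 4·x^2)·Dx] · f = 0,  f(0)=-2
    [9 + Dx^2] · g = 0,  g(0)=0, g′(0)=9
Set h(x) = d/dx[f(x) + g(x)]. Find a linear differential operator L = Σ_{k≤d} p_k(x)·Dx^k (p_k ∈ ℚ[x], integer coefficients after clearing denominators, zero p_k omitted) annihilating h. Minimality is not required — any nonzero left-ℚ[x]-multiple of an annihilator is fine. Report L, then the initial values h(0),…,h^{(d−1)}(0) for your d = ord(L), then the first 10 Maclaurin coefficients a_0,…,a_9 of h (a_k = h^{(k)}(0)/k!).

f: a_k = -2, -2, -10, -18, -58, -130, -362, -882, -2330, -5858, …
g: a_k = 0, 9, 0, -27/2, 0, 243/40, 0, -729/560, 0, 729/4480, …
Sum ⇒ L₀ = lclm(L_f,L_g) in ℚ(x)⟨Dx⟩.
Derive L from L₀ (diff closure).
L = (2358 + 13068·x + 57006·x^2 + 38520·x^3 + 83520·x^4 + 31104·x^5 + 41472·x^6) + (-189 - 1413·x + 1251·x^2 + 4203·x^3 + 5580·x^4 + 11952·x^5 + 12096·x^6 + 13824·x^7)·Dx + (262 + 1452·x + 6334·x^2 + 4280·x^3 + 9280·x^4 + 3456·x^5 + 4608·x^6)·Dx^2 + (-21 - 157·x + 139·x^2 + 467·x^3 + 620·x^4 + 1328·x^5 + 1344·x^6 + 1536·x^7)·Dx^3  (order 3).
h: a_k = 7, -20, -189/2, -232, -4957/8, -2172, -494649/80, -18640, -236187999/4480, -151780, …
ICs: h(0) = 7, h′(0) = -20, h′′(0) = -189.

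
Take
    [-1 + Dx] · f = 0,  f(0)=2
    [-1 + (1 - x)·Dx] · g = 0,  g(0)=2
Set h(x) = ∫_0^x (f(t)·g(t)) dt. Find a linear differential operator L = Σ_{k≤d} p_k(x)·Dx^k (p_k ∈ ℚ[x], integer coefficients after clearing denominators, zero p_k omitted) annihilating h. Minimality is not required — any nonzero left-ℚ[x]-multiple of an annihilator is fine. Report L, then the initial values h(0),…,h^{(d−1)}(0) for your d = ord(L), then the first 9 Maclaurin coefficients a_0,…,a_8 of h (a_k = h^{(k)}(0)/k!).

f: a_k = 2, 2, 1, 1/3, 1/12, 1/60, 1/360, 1/2520, 1/20160, …
g: a_k = 2, 2, 2, 2, 2, 2, 2, 2, 2, …
Product ⇒ symmetric product L₀, ord ≤ 1.
∫: right-multiply L₀ by Dx.
L = (2 - x)·Dx + (-1 + x)·Dx^2  (order 2).
h: a_k = 0, 4, 4, 10/3, 8/3, 13/6, 163/90, 1957/1260, 685/504, …
ICs: h(0) = 0, h′(0) = 4.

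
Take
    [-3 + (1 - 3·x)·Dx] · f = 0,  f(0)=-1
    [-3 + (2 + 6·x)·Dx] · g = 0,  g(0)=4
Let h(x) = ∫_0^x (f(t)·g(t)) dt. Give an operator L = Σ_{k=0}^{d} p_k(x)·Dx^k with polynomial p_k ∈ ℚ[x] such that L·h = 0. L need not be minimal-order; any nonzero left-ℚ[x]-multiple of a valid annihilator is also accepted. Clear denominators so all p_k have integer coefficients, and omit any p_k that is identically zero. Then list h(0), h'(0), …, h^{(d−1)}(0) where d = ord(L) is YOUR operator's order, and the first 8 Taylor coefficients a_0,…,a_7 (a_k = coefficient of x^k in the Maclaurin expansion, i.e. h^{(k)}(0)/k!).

f: a_k = -1, -3, -9, -27, -81, -243, -729, -2187, …
g: a_k = 4, 6, -9/2, 27/4, -405/32, 1701/64, -15309/256, 72171/512, …
L₀ := L_f ⊗_s L_g (sym. prod.), ord ≤ 1.
h=∫₀ˣh₀: take L = L₀·Dx.
L = (9 + 9·x)·Dx + (-2 + 18·x^2)·Dx^2  (order 2).
h: a_k = 0, -4, -9, -33/2, -621/16, -14499/160, -29565/128, -1049031/1792, …
ICs: h(0) = 0, h′(0) = -4.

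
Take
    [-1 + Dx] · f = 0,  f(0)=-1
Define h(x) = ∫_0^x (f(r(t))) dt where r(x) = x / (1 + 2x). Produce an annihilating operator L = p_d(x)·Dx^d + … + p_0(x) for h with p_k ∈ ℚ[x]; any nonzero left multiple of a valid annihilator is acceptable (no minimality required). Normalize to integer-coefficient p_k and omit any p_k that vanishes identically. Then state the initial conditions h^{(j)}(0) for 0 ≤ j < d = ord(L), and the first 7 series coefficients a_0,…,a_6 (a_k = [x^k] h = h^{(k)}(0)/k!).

L = -Dx + (1 + 4·x + 4·x^2)·Dx^2  (order 2).
h: a_k = 0, -1, -1/2, 1/2, -13/24, 71/120, -49/80, …
ICs: h(0) = 0, h′(0) = -1.

f: a_k = -1, -1, -1/2, -1/6, -1/24, -1/120, -1/720, …
Change of var in L_f (x↦r) gives L₀.
Integrate: L := L₀·Dx.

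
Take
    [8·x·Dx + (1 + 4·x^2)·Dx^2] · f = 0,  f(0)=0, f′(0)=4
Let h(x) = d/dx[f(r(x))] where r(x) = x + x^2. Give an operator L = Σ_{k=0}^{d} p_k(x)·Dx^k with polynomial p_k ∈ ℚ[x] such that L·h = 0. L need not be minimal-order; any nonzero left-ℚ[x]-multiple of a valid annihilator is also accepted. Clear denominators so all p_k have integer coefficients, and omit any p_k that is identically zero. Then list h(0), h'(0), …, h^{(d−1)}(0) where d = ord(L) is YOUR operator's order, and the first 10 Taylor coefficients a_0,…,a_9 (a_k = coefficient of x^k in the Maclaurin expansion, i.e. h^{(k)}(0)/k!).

f: a_k = 0, 4, 0, -16/3, 0, 64/5, 0, -256/7, 0, 1024/9, …
f∘r: x↦r, Dx↦Dx/r' in L_f ⇒ L₀.
Derive L from L₀ (diff closure).
L = (-2 + 8·x + 32·x^2 + 48·x^3 + 24·x^4) + (1 + 2·x + 4·x^2 + 16·x^3 + 20·x^4 + 8·x^5)·Dx  (order 1).
h: a_k = 4, 8, -16, -64, -16, 352, 640, -1024, -5312, -2432, …
ICs: h(0) = 4.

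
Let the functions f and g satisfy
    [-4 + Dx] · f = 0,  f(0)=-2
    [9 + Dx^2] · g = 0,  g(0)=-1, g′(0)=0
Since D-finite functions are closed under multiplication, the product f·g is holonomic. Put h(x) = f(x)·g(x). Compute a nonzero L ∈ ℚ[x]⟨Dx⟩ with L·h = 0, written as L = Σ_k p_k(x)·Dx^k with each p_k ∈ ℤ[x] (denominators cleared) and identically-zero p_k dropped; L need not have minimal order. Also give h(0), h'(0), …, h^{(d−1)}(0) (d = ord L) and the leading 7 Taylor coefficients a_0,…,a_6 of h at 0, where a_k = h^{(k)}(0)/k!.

L = 25 - 8·Dx + Dx^2  (order 2).
h: a_k = 2, 8, 7, -44/3, -527/12, -779/15, -11753/360, …
ICs: h(0) = 2, h′(0) = 8.

f: a_k = -2, -8, -16, -64/3, -64/3, -256/15, -512/45, …
g: a_k = -1, 0, 9/2, 0, -27/8, 0, 81/80, …
h₀=f·g: eliminate ⇒ L₀, order ≤ 1·2.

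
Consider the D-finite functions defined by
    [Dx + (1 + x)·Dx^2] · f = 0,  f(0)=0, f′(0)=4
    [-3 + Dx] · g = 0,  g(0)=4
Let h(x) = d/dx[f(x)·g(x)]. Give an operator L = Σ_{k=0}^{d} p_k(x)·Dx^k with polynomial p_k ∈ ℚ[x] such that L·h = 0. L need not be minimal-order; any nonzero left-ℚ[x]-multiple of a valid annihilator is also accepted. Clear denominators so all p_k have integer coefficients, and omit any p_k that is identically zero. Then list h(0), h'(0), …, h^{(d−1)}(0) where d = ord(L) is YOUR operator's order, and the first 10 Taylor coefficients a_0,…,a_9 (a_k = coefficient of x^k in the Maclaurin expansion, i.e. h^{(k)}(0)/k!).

L = (15 + 36·x + 27·x^2) + (-11 - 27·x - 18·x^2)·Dx + (2 + 5·x + 3·x^2)·Dx^2  (order 2).
h: a_k = 16, 80, 160, 192, 166, 110, 304/5, 136/5, 653/56, 2767/840, …
ICs: h(0) = 16, h′(0) = 80.

f: a_k = 0, 4, -2, 4/3, -1, 4/5, -2/3, 4/7, -1/2, 4/9, …
g: a_k = 4, 12, 18, 18, 27/2, 81/10, 81/20, 243/140, 729/1120, 243/1120, …
Sym-product of L_f,L_g gives L₀ (≤ ord 2).
h₀' ⇒ L via d/dx closure of L₀.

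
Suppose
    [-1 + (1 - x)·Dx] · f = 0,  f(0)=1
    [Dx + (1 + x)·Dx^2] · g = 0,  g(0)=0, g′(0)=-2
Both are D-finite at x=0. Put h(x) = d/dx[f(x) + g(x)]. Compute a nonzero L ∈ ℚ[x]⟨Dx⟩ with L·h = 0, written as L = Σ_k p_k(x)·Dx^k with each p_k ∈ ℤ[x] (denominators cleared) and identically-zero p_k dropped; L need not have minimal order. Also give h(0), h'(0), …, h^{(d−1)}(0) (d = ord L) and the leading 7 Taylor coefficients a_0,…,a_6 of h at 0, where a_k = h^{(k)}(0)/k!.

f: a_k = 1, 1, 1, 1, 1, 1, 1, …
g: a_k = 0, -2, 1, -2/3, 1/2, -2/5, 1/3, …
Sum ⇒ L₀ = lclm(L_f,L_g) in ℚ(x)⟨Dx⟩.
Derive L from L₀ (diff closure).
L = (10 + 2·x) + (4 + 16·x + 4·x^2)·Dx + (-3 - x + 3·x^2 + x^3)·Dx^2  (order 2).
h: a_k = -1, 4, 1, 6, 3, 8, 5, …
ICs: h(0) = -1, h′(0) = 4.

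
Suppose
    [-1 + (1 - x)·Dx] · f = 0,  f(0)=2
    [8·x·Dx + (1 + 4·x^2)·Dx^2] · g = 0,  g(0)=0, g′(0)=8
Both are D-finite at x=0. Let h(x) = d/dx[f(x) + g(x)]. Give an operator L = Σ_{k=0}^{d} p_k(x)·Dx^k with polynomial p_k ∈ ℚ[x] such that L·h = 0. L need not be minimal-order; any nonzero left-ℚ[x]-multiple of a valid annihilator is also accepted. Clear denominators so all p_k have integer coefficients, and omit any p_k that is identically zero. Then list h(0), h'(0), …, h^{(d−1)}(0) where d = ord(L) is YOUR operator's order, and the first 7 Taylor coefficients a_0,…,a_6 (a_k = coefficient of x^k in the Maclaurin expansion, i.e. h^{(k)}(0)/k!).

L = (-8 + 32·x + 96·x^2) + (7 - 8·x - 20·x^2 + 96·x^3)·Dx + (-1 - 3·x - 12·x^3 + 16·x^4)·Dx^2  (order 2).
h: a_k = 10, 4, -26, 8, 138, 12, -498, …
ICs: h(0) = 10, h′(0) = 4.

f: a_k = 2, 2, 2, 2, 2, 2, 2, …
g: a_k = 0, 8, 0, -32/3, 0, 128/5, 0, …
Weyl lclm of L_f,L_g ⇒ L₀ (ord ≤ 3).
Differentiate: ansatz ord ≤ ord L₀ ⇒ L.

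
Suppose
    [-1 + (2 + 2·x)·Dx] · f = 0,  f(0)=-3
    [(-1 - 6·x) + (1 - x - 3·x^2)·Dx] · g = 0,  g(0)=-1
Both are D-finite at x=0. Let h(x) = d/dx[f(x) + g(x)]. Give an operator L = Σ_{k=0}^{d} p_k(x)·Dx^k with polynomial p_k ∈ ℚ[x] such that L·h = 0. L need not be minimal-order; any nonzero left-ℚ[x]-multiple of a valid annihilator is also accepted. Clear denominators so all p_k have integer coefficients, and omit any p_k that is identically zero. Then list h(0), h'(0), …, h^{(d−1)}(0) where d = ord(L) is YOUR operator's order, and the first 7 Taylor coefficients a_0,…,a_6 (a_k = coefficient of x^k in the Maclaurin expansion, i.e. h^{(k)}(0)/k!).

L = (-108 - 690·x - 1260·x^2 - 1620·x^3 - 810·x^4) + (-165 - 1476·x - 3819·x^2 - 6408·x^3 - 6345·x^4 - 2430·x^5)·Dx + (34 + 114·x + 134·x^2 - 378·x^3 - 1422·x^4 - 1530·x^5 - 540·x^6)·Dx^2  (order 2).
h: a_k = -5/2, -29/4, -345/16, -2417/32, -51305/256, -297795/512, -3111605/2048, …
ICs: h(0) = -5/2, h′(0) = -29/4.

f: a_k = -3, -3/2, 3/8, -3/16, 15/128, -21/256, 63/1024, …
g: a_k = -1, -1, -4, -7, -19, -40, -97, …
L₀ := lclm(L_f,L_g); ord L₀ ≤ 1+1.
Differentiate: ansatz ord ≤ ord L₀ ⇒ L.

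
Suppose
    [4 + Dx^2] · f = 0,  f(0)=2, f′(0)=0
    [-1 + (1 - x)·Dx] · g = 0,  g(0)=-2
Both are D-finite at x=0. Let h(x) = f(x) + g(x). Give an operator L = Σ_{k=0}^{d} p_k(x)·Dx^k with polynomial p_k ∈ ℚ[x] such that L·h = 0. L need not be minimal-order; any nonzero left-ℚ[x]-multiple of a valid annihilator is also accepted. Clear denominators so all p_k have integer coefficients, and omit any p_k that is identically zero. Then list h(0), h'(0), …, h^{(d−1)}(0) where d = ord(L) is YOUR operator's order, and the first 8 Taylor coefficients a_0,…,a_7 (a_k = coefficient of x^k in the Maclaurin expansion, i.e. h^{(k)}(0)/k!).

L = (-20 + 16·x - 8·x^2) + (12 - 28·x + 24·x^2 - 8·x^3)·Dx + (-5 + 4·x - 2·x^2)·Dx^2 + (3 - 7·x + 6·x^2 - 2·x^3)·Dx^3  (order 3).
h: a_k = 0, -2, -6, -2, -2/3, -2, -98/45, -2, …
ICs: h(0) = 0, h′(0) = -2, h′′(0) = -12.

f: a_k = 2, 0, -4, 0, 4/3, 0, -8/45, 0, …
g: a_k = -2, -2, -2, -2, -2, -2, -2, -2, …
h₀=f+g: left-lcm gives L₀, ord ≤ 3.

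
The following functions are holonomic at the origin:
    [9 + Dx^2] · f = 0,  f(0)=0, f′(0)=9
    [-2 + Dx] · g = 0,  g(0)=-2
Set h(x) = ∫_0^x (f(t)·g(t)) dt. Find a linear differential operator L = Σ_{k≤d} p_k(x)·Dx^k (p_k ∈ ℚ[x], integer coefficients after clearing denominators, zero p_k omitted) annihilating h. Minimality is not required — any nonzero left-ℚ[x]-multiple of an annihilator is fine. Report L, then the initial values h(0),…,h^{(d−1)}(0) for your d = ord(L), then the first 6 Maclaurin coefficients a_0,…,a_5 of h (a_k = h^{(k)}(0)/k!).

L = 13·Dx - 4·Dx^2 + Dx^3  (order 3).
h: a_k = 0, 0, -9, -12, -9/4, 6, …
ICs: h(0) = 0, h′(0) = 0, h′′(0) = -18.

f: a_k = 0, 9, 0, -27/2, 0, 243/40, …
g: a_k = -2, -4, -4, -8/3, -4/3, -8/15, …
L₀ := L_f ⊗_s L_g (sym. prod.), ord ≤ 2.
Integrate: L := L₀·Dx.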